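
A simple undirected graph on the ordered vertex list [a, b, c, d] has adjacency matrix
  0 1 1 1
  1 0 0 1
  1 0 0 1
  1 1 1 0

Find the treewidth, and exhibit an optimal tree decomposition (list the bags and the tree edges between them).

Treewidth 2.
One such decomposition:
Bags: B1 = {a, b, d}  B2 = {a, c, d}
Tree: B1–B2

Each bag holds 3 vertices, so the decomposition has width 2, which upper-bounds the treewidth. On the other hand G contains the 3-clique {a, c, d}. A clique must lie in a single bag of any decomposition, so no decomposition can have width below 2. The upper and lower bounds meet at 2, so that is the treewidth.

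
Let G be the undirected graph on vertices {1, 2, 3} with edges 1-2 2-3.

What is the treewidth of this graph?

1

A width-1 tree decomposition is:
Bags: B1 = {1, 2}  B2 = {2, 3}
Tree: B1–B2
Each bag holds 2 vertices, so the decomposition has width 1, which upper-bounds the treewidth. Since G has at least one edge (e.g. 2–1), it is not an edgeless graph, so tw(G) ≥ 1. The upper and lower bounds meet at 1, so that is the treewidth.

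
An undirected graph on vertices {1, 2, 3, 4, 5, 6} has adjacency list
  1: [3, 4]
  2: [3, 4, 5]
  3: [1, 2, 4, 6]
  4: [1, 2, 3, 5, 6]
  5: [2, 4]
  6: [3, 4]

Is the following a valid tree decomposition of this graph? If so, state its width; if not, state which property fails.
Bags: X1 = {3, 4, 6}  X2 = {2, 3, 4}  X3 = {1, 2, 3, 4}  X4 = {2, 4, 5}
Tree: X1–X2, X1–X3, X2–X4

No — bags containing vertex 2 are not connected in the tree.

A tree decomposition must satisfy three properties: every vertex lies in some bag; for every edge, both endpoints lie together in some bag; and for every vertex, the bags containing it form a connected subtree. Here bags containing vertex 2 are not connected in the tree, so the decomposition is invalid.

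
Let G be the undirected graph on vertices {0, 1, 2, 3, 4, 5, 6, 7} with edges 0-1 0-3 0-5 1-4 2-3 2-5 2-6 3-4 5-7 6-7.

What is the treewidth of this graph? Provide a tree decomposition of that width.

The largest bag has 3 vertices, giving width 2; this decomposition certifies tw(G) ≤ 2. The edges 1–4–3–0–1 form a cycle, so G is not a tree and its treewidth is at least 2. Combining the bounds, tw(G) = 2.

Treewidth 2.
Bags: B1 = {0, 1, 4}  B2 = {0, 3, 4}  B3 = {0, 3, 5}  B4 = {2, 3, 5}  B5 = {2, 5, 7}  B6 = {2, 6, 7}
Tree: B1–B2, B2–B3, B3–B4, B4–B5, B5–B6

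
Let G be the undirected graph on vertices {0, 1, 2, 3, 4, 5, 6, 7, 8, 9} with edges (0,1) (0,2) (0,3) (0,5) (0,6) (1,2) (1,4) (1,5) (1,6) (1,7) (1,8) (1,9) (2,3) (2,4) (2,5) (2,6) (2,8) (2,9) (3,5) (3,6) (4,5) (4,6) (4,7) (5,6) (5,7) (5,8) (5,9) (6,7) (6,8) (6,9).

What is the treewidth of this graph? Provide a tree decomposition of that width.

Each bag holds 5 vertices, so the decomposition has width 4, which upper-bounds the treewidth. Conversely, {0, 1, 2, 5, 6} is a clique of size 5, and the vertices of any clique must share a bag in every tree decomposition; so some bag has ≥ 5 vertices and tw(G) ≥ 4. Therefore the treewidth is 4.

Treewidth 4.
One such decomposition:
Bags: B1 = {0, 1, 2, 5, 6}  B2 = {1, 2, 4, 5, 6}  B3 = {1, 2, 5, 6, 8}  B4 = {1, 4, 5, 6, 7}  B5 = {1, 2, 5, 6, 9}  B6 = {0, 2, 3, 5, 6}
Tree: B1–B2, B2–B3, B2–B4, B2–B5, B1–B6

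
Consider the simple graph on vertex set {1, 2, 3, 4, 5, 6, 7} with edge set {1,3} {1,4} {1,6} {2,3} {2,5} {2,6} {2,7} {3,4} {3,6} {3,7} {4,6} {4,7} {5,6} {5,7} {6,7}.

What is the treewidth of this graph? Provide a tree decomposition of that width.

The largest bag has 4 vertices, giving width 3; this decomposition certifies tw(G) ≤ 3. On the other hand G contains the 4-clique {2, 3, 6, 7}. A clique must lie in a single bag of any decomposition, so no decomposition can have width below 3. Hence tw(G) = 3 exactly.

Treewidth 3.
One optimal decomposition is:
Bags: B1 = {3, 4, 6, 7}  B2 = {2, 3, 6, 7}  B3 = {2, 5, 6, 7}  B4 = {1, 3, 4, 6}
Tree: B1–B2, B2–B3, B1–B4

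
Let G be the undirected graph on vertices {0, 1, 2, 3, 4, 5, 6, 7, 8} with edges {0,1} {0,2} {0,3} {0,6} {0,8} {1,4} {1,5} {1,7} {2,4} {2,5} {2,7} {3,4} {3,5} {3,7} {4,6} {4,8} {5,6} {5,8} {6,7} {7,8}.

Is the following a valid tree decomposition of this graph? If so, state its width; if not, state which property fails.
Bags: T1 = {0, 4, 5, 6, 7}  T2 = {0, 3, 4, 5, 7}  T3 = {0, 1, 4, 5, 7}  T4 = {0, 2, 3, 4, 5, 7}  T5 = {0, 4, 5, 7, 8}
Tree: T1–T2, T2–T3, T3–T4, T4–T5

A tree decomposition must satisfy three properties: every vertex lies in some bag; for every edge, both endpoints lie together in some bag; and for every vertex, the bags containing it form a connected subtree. Here bags containing vertex 3 are not connected in the tree, so the decomposition is invalid.

No — bags containing vertex 3 are not connected in the tree.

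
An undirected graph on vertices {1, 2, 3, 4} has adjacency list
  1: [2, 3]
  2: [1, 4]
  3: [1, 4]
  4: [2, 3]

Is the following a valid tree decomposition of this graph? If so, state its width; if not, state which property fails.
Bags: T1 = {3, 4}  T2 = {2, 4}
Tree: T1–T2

A tree decomposition must satisfy three properties: every vertex lies in some bag; for every edge, both endpoints lie together in some bag; and for every vertex, the bags containing it form a connected subtree. Here vertex 1 appears in no bag, so the decomposition is invalid.

No — vertex 1 appears in no bag.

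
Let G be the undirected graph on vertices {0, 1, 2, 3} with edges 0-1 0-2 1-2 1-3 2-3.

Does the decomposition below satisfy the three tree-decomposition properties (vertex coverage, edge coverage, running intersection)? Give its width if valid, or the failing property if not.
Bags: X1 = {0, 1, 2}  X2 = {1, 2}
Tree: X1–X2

No — vertex 3 appears in no bag.

A tree decomposition must satisfy three properties: every vertex lies in some bag; for every edge, both endpoints lie together in some bag; and for every vertex, the bags containing it form a connected subtree. Here vertex 3 appears in no bag, so the decomposition is invalid.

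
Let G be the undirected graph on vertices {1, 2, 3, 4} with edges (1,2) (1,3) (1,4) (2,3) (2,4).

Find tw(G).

A width-2 tree decomposition is:
Bags: B1 = {1, 2, 4}  B2 = {1, 2, 3}
Tree: B1–B2
Each bag holds 3 vertices, so the decomposition has width 2, which upper-bounds the treewidth. For the lower bound, the 3 vertices {1, 2, 3} are pairwise adjacent, and any tree decomposition puts a clique entirely inside one bag — forcing width ≥ 2. Therefore the treewidth is 2.

2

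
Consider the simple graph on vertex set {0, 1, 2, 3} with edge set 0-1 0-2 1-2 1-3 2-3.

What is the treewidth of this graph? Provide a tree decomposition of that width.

Treewidth 2.
One optimal decomposition is:
Bags: B1 = {1, 2, 3}  B2 = {0, 1, 2}
Tree: B1–B2

Every bag has size at most 3, so the width is 3 − 1 = 2 and tw(G) ≤ 2. For the lower bound, the 3 vertices {0, 1, 2} are pairwise adjacent, and any tree decomposition puts a clique entirely inside one bag — forcing width ≥ 2. Therefore the treewidth is 2.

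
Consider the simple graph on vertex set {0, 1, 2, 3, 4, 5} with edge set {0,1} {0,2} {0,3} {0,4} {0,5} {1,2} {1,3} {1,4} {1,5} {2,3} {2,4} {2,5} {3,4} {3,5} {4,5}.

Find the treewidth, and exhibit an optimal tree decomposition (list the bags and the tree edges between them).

Treewidth 5.
One such decomposition:
Bags: B1 = {0, 1, 2, 3, 4, 5}
Tree: (single bag)

A single bag containing all 6 vertices is trivially a valid decomposition of width 5. Conversely, {0, 1, 2, 3, 4, 5} is a clique of size 6, and the vertices of any clique must share a bag in every tree decomposition; so some bag has ≥ 6 vertices and tw(G) ≥ 5. Hence tw(G) = 5 exactly.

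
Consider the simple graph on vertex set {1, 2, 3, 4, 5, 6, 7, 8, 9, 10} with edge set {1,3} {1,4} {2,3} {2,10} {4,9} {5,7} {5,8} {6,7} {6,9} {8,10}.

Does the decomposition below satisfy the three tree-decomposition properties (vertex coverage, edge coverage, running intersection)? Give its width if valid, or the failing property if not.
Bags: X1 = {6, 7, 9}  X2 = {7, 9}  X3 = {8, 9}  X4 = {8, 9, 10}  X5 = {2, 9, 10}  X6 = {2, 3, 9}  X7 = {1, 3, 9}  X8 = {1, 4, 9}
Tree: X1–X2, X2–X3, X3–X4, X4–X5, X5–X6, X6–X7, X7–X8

No — vertex 5 appears in no bag.

A tree decomposition must satisfy three properties: every vertex lies in some bag; for every edge, both endpoints lie together in some bag; and for every vertex, the bags containing it form a connected subtree. Here vertex 5 appears in no bag, so the decomposition is invalid.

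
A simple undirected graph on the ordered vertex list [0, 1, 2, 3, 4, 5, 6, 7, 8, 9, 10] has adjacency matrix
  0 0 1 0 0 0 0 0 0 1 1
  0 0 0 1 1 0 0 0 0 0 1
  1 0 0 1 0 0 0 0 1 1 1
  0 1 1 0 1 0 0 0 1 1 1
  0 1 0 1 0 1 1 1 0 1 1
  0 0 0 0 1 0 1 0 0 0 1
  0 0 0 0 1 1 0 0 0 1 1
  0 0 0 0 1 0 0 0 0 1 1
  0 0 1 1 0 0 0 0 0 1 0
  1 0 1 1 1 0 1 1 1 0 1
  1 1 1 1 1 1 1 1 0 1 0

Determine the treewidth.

A width-3 tree decomposition is:
Bags: B1 = {4, 5, 6, 10}  B2 = {4, 6, 9, 10}  B3 = {3, 4, 9, 10}  B4 = {2, 3, 9, 10}  B5 = {4, 7, 9, 10}  B6 = {0, 2, 9, 10}  B7 = {1, 3, 4, 10}  B8 = {2, 3, 8, 9}
Tree: B1–B2, B2–B3, B3–B4, B3–B5, B4–B6, B3–B7, B4–B8
Each bag holds 4 vertices, so the decomposition has width 3, which upper-bounds the treewidth. For the lower bound, the 4 vertices {2, 3, 8, 9} are pairwise adjacent, and any tree decomposition puts a clique entirely inside one bag — forcing width ≥ 3. Therefore the treewidth is 3.

3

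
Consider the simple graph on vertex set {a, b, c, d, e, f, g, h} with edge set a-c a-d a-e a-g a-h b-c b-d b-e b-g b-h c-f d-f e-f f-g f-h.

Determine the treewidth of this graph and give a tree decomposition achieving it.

Every bag has size at most 4, so the width is 4 − 1 = 3 and tw(G) ≤ 3. For the lower bound: the 4 vertex sets {a,g}, {b,c}, {f}, {d} are disjoint, each induces a connected subgraph, and every pair is joined by at least one edge of G. Contracting each set to a single vertex therefore yields K_{4} as a minor, and since treewidth is minor-monotone, tw(G) ≥ tw(K_{4}) = 3. Therefore the treewidth is 3.

Treewidth 3.
One such decomposition:
Bags: B1 = {a, b, f, g}  B2 = {a, b, c, f}  B3 = {a, b, d, f}  B4 = {a, b, f, h}  B5 = {a, b, e, f}
Tree: B1–B2, B2–B3, B3–B4, B4–B5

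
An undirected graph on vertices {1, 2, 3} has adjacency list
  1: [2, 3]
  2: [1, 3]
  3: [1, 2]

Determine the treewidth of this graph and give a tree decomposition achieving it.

A single bag containing all 3 vertices is trivially a valid decomposition of width 2. Conversely, {1, 2, 3} is a clique of size 3, and the vertices of any clique must share a bag in every tree decomposition; so some bag has ≥ 3 vertices and tw(G) ≥ 2. Hence tw(G) = 2 exactly.

Treewidth 2.
One optimal decomposition is:
Bags: B1 = {1, 2, 3}
Tree: (single bag)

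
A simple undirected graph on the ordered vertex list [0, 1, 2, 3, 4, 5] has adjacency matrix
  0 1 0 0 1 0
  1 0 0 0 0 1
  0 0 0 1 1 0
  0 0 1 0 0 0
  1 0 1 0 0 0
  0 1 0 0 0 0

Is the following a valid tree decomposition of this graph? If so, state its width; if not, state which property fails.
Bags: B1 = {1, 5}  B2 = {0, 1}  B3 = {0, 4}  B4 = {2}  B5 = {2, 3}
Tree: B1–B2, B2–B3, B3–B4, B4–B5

No — edge (4,2) lies in no bag.

A tree decomposition must satisfy three properties: every vertex lies in some bag; for every edge, both endpoints lie together in some bag; and for every vertex, the bags containing it form a connected subtree. Here edge (4,2) lies in no bag, so the decomposition is invalid.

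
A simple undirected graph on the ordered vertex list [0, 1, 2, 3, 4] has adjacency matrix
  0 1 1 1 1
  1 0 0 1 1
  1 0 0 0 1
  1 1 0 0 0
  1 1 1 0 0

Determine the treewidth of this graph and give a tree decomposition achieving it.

Treewidth 2.
One optimal decomposition is:
Bags: B1 = {0, 1, 3}  B2 = {0, 1, 4}  B3 = {0, 2, 4}
Tree: B1–B2, B2–B3

Each bag holds 3 vertices, so the decomposition has width 2, which upper-bounds the treewidth. For the lower bound, the 3 vertices {0, 1, 3} are pairwise adjacent, and any tree decomposition puts a clique entirely inside one bag — forcing width ≥ 2. The upper and lower bounds meet at 2, so that is the treewidth.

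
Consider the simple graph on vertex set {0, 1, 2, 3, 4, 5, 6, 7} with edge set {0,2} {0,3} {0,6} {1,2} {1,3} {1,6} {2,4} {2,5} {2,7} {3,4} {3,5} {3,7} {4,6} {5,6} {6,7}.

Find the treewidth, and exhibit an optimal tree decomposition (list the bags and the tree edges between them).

Treewidth 3.
One optimal decomposition is:
Bags: B1 = {1, 2, 3, 6}  B2 = {2, 3, 6, 7}  B3 = {2, 3, 4, 6}  B4 = {0, 2, 3, 6}  B5 = {2, 3, 5, 6}
Tree: B1–B2, B2–B3, B3–B4, B4–B5

Each bag holds 4 vertices, so the decomposition has width 3, which upper-bounds the treewidth. For the lower bound: the 4 vertex sets {1,6}, {3,7}, {2}, {4} are disjoint, each induces a connected subgraph, and every pair is joined by at least one edge of G. Contracting each set to a single vertex therefore yields K_{4} as a minor, and since treewidth is minor-monotone, tw(G) ≥ tw(K_{4}) = 3. Combining the bounds, tw(G) = 3.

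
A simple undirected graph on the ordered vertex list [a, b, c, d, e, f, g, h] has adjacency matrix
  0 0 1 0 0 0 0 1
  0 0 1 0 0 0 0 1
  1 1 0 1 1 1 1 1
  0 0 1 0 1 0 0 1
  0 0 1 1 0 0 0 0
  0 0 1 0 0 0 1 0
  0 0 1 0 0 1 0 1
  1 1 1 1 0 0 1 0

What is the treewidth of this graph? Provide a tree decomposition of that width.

The largest bag has 3 vertices, giving width 2; this decomposition certifies tw(G) ≤ 2. On the other hand G contains the 3-clique {c, d, e}. A clique must lie in a single bag of any decomposition, so no decomposition can have width below 2. The upper and lower bounds meet at 2, so that is the treewidth.

Treewidth 2.
Bags: B1 = {c, d, e}  B2 = {c, d, h}  B3 = {a, c, h}  B4 = {b, c, h}  B5 = {c, g, h}  B6 = {c, f, g}
Tree: B1–B2, B2–B3, B3–B4, B3–B5, B5–B6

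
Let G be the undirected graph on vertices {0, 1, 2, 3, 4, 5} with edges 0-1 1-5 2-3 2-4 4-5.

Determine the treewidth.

A width-1 tree decomposition is:
Bags: B1 = {2, 3}  B2 = {2, 4}  B3 = {4, 5}  B4 = {1, 5}  B5 = {0, 1}
Tree: B1–B2, B2–B3, B3–B4, B4–B5
Each bag holds 2 vertices, so the decomposition has width 1, which upper-bounds the treewidth. Since G has at least one edge (e.g. 3–2), it is not an edgeless graph, so tw(G) ≥ 1. Hence tw(G) = 1 exactly.

1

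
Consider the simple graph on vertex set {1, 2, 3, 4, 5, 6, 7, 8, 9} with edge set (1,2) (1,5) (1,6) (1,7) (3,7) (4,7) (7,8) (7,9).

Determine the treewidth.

1

A width-1 tree decomposition is:
Bags: B1 = {1, 7}  B2 = {1, 2}  B3 = {1, 6}  B4 = {7, 8}  B5 = {3, 7}  B6 = {1, 5}  B7 = {4, 7}  B8 = {7, 9}
Tree: B1–B2, B1–B3, B1–B4, B4–B5, B3–B6, B5–B7, B1–B8
The largest bag has 2 vertices, giving width 1; this decomposition certifies tw(G) ≤ 1. Since G has at least one edge (e.g. 1–7), it is not an edgeless graph, so tw(G) ≥ 1. Therefore the treewidth is 1.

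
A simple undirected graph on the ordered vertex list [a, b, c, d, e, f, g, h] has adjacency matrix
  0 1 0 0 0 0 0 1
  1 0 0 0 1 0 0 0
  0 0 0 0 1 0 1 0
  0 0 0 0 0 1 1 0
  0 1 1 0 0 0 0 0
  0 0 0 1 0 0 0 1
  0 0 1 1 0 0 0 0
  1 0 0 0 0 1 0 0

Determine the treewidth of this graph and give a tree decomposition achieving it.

The largest bag has 3 vertices, giving width 2; this decomposition certifies tw(G) ≤ 2. For the lower bound, G contains the cycle b–a–h–f–d–g–c–e–b, so G is not a forest; only forests have treewidth ≤ 1, hence tw(G) ≥ 2. Hence tw(G) = 2 exactly.

Treewidth 2.
One optimal decomposition is:
Bags: B1 = {a, b, h}  B2 = {b, f, h}  B3 = {b, d, f}  B4 = {b, d, g}  B5 = {b, c, g}  B6 = {b, c, e}
Tree: B1–B2, B2–B3, B3–B4, B4–B5, B5–B6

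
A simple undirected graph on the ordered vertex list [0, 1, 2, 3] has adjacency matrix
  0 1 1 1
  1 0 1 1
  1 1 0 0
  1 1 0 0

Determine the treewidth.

2

A width-2 tree decomposition is:
Bags: B1 = {0, 1, 2}  B2 = {0, 1, 3}
Tree: B1–B2
Every bag has size at most 3, so the width is 3 − 1 = 2 and tw(G) ≤ 2. On the other hand G contains the 3-clique {0, 1, 2}. A clique must lie in a single bag of any decomposition, so no decomposition can have width below 2. Therefore the treewidth is 2.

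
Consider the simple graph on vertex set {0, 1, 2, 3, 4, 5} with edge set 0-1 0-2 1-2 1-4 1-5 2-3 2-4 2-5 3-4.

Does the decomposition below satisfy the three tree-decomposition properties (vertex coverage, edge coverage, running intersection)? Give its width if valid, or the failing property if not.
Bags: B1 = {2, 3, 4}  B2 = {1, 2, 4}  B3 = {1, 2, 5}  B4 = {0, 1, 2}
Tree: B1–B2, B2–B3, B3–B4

Yes; width 2.

Checking the three conditions: (i) the bags cover all of {0, 1, 2, 3, 4, 5}; (ii) for each edge, some bag contains both endpoints; (iii) the bags containing any fixed vertex form a subtree. All hold, so the decomposition is valid with width 3 − 1 = 2.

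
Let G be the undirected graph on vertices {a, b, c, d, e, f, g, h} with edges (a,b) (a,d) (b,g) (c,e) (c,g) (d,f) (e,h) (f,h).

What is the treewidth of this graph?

A width-2 tree decomposition is:
Bags: B1 = {b, c, g}  B2 = {a, b, c}  B3 = {a, c, d}  B4 = {c, d, f}  B5 = {c, f, h}  B6 = {c, e, h}
Tree: B1–B2, B2–B3, B3–B4, B4–B5, B5–B6
The largest bag has 3 vertices, giving width 2; this decomposition certifies tw(G) ≤ 2. Since c–g–b–a–d–f–h–e–c is a cycle in G, G is not acyclic. Forests are exactly the graphs of treewidth ≤ 1, so tw(G) ≥ 2. Combining the bounds, tw(G) = 2.

2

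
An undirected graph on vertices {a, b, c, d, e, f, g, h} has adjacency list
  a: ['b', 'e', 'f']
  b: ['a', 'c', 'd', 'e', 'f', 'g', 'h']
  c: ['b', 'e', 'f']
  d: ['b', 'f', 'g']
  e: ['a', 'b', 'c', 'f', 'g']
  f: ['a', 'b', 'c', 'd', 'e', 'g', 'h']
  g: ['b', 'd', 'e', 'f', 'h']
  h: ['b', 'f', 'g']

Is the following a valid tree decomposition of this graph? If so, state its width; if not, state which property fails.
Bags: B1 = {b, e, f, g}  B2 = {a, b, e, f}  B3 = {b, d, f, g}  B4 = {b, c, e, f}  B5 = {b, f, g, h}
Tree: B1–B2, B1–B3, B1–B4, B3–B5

Yes; width 3.

Checking the three conditions: (i) the bags cover all of {a, b, c, d, e, f, g, h}; (ii) for each edge, some bag contains both endpoints; (iii) the bags containing any fixed vertex form a subtree. All hold, so the decomposition is valid with width 4 − 1 = 3.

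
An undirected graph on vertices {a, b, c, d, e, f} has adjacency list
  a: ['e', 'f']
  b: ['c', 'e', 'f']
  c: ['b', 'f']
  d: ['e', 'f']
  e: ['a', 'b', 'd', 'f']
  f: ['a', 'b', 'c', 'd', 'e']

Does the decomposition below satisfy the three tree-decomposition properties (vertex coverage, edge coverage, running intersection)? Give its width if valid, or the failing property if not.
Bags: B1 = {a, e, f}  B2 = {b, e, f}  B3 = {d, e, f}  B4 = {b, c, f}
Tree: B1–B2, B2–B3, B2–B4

Vertex coverage: the bags together contain {a, b, c, d, e, f}, the full vertex set. Edge coverage: each edge of G has both endpoints in at least one bag. Running intersection: for every vertex, the bags containing it form a connected subtree. All three properties hold, so this is a valid tree decomposition of width max|bag| − 1 = 2, and hence tw(G) ≤ 2.

Yes; width 2.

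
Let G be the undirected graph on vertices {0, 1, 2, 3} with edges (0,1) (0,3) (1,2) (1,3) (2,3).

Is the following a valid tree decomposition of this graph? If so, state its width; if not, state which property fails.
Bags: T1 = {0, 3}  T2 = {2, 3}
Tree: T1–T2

No — vertex 1 appears in no bag.

A tree decomposition must satisfy three properties: every vertex lies in some bag; for every edge, both endpoints lie together in some bag; and for every vertex, the bags containing it form a connected subtree. Here vertex 1 appears in no bag, so the decomposition is invalid.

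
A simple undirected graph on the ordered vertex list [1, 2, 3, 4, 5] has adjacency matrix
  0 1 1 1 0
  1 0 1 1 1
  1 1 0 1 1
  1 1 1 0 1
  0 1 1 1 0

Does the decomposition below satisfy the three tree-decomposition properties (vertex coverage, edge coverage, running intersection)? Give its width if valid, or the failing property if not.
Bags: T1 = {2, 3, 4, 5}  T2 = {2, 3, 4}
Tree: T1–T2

No — vertex 1 appears in no bag.

A tree decomposition must satisfy three properties: every vertex lies in some bag; for every edge, both endpoints lie together in some bag; and for every vertex, the bags containing it form a connected subtree. Here vertex 1 appears in no bag, so the decomposition is invalid.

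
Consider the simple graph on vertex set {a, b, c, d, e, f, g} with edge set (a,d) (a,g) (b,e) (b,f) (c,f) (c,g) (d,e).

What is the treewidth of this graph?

A width-2 tree decomposition is:
Bags: B1 = {b, c, f}  B2 = {b, c, g}  B3 = {a, b, g}  B4 = {a, b, d}  B5 = {b, d, e}
Tree: B1–B2, B2–B3, B3–B4, B4–B5
The largest bag has 3 vertices, giving width 2; this decomposition certifies tw(G) ≤ 2. The edges b–f–c–g–a–d–e–b form a cycle, so G is not a tree and its treewidth is at least 2. The upper and lower bounds meet at 2, so that is the treewidth.

2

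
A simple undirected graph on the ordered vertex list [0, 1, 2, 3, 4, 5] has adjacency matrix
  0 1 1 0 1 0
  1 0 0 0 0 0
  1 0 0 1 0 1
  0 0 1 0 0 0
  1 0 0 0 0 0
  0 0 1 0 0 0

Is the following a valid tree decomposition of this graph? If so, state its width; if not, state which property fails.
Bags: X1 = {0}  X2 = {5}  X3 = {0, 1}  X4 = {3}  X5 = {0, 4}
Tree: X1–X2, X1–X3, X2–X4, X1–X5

No — vertex 2 appears in no bag.

A tree decomposition must satisfy three properties: every vertex lies in some bag; for every edge, both endpoints lie together in some bag; and for every vertex, the bags containing it form a connected subtree. Here vertex 2 appears in no bag, so the decomposition is invalid.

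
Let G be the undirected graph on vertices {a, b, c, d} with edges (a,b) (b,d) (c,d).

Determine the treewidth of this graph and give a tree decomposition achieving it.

Every bag has size at most 2, so the width is 2 − 1 = 1 and tw(G) ≤ 1. Since G has at least one edge (e.g. c–d), it is not an edgeless graph, so tw(G) ≥ 1. Therefore the treewidth is 1.

Treewidth 1.
One such decomposition:
Bags: B1 = {c, d}  B2 = {b, d}  B3 = {a, b}
Tree: B1–B2, B2–B3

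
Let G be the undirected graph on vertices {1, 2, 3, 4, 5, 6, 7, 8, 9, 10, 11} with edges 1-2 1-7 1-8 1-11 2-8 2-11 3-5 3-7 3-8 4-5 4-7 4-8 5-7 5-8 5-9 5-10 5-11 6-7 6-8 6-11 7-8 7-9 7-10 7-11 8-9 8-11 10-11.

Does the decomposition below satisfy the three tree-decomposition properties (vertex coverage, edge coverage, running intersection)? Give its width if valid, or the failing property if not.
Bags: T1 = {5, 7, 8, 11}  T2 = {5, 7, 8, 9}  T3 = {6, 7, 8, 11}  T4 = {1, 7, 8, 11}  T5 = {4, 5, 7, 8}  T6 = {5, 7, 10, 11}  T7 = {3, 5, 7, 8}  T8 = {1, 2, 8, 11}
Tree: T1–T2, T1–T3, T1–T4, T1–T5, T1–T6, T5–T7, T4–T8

Every vertex of G appears in some bag (union = {1, 2, 3, 4, 5, 6, 7, 8, 9, 10, 11}); every edge is covered by a bag; and for each vertex v the set of bags containing v is connected in the bag tree. The decomposition is therefore valid. The largest bag has 4 vertices, so the width is 3.

Yes; width 3.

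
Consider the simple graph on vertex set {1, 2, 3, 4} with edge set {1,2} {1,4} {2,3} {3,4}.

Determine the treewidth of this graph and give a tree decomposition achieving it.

Each bag holds 3 vertices, so the decomposition has width 2, which upper-bounds the treewidth. The edges 4–1–2–3–4 form a cycle, so G is not a tree and its treewidth is at least 2. Combining the bounds, tw(G) = 2.

Treewidth 2.
One such decomposition:
Bags: B1 = {1, 2, 4}  B2 = {2, 3, 4}
Tree: B1–B2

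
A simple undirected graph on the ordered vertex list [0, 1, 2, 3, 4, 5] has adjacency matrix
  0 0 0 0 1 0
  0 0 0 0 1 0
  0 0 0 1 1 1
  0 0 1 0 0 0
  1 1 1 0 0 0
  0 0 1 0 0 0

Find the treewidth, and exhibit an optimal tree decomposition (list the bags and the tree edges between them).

Treewidth 1.
Bags: B1 = {2, 4}  B2 = {0, 4}  B3 = {1, 4}  B4 = {2, 5}  B5 = {2, 3}
Tree: B1–B2, B2–B3, B1–B4, B1–B5

Every bag has size at most 2, so the width is 2 − 1 = 1 and tw(G) ≤ 1. G has an edge, so its treewidth is at least 1. The upper and lower bounds meet at 1, so that is the treewidth.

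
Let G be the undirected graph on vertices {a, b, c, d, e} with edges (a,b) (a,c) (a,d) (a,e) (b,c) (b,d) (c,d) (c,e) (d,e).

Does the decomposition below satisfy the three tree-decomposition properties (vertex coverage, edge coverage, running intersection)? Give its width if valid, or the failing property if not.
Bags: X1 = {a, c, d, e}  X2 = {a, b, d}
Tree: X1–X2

A tree decomposition must satisfy three properties: every vertex lies in some bag; for every edge, both endpoints lie together in some bag; and for every vertex, the bags containing it form a connected subtree. Here edge (c,b) lies in no bag, so the decomposition is invalid.

No — edge (c,b) lies in no bag.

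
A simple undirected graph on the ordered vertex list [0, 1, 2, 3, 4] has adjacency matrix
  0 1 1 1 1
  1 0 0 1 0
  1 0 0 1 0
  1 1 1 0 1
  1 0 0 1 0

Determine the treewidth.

A width-2 tree decomposition is:
Bags: B1 = {0, 3, 4}  B2 = {0, 1, 3}  B3 = {0, 2, 3}
Tree: B1–B2, B2–B3
Each bag holds 3 vertices, so the decomposition has width 2, which upper-bounds the treewidth. On the other hand G contains the 3-clique {0, 1, 3}. A clique must lie in a single bag of any decomposition, so no decomposition can have width below 2. Combining the bounds, tw(G) = 2.

2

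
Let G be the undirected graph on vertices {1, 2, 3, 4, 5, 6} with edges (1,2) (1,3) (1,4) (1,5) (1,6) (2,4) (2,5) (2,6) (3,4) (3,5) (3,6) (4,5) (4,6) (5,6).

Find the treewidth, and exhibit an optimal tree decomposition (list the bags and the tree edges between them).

The largest bag has 5 vertices, giving width 4; this decomposition certifies tw(G) ≤ 4. On the other hand G contains the 5-clique {1, 2, 4, 5, 6}. A clique must lie in a single bag of any decomposition, so no decomposition can have width below 4. Combining the bounds, tw(G) = 4.

Treewidth 4.
Bags: B1 = {1, 3, 4, 5, 6}  B2 = {1, 2, 4, 5, 6}
Tree: B1–B2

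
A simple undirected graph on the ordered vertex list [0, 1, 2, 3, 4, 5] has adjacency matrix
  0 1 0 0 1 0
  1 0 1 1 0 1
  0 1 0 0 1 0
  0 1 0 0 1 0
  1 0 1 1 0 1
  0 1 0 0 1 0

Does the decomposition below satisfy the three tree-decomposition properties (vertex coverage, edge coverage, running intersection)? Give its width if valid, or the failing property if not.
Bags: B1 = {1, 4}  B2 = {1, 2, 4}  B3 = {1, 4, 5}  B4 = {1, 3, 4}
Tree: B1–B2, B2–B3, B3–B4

A tree decomposition must satisfy three properties: every vertex lies in some bag; for every edge, both endpoints lie together in some bag; and for every vertex, the bags containing it form a connected subtree. Here vertex 0 appears in no bag, so the decomposition is invalid.

No — vertex 0 appears in no bag.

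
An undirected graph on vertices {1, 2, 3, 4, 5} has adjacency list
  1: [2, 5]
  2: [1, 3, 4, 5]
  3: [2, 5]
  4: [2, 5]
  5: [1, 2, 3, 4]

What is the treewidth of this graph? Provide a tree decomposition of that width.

The largest bag has 3 vertices, giving width 2; this decomposition certifies tw(G) ≤ 2. On the other hand G contains the 3-clique {1, 2, 5}. A clique must lie in a single bag of any decomposition, so no decomposition can have width below 2. Hence tw(G) = 2 exactly.

Treewidth 2.
Bags: B1 = {2, 3, 5}  B2 = {2, 4, 5}  B3 = {1, 2, 5}
Tree: B1–B2, B1–B3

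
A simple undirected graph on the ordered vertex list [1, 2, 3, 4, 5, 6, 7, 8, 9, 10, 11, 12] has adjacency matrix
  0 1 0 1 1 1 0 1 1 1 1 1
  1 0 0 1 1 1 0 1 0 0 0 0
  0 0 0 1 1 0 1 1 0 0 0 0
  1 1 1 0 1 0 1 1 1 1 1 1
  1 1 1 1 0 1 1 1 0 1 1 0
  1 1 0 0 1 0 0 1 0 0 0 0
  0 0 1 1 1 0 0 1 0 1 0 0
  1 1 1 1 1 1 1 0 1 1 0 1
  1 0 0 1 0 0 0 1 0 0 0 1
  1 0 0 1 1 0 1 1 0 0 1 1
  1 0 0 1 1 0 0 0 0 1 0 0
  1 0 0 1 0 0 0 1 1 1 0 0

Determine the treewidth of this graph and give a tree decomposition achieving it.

The largest bag has 5 vertices, giving width 4; this decomposition certifies tw(G) ≤ 4. Conversely, {1, 4, 8, 9, 12} is a clique of size 5, and the vertices of any clique must share a bag in every tree decomposition; so some bag has ≥ 5 vertices and tw(G) ≥ 4. Hence tw(G) = 4 exactly.

Treewidth 4.
One such decomposition:
Bags: B1 = {4, 5, 7, 8, 10}  B2 = {1, 4, 5, 8, 10}  B3 = {1, 4, 8, 10, 12}  B4 = {1, 4, 5, 10, 11}  B5 = {3, 4, 5, 7, 8}  B6 = {1, 2, 4, 5, 8}  B7 = {1, 2, 5, 6, 8}  B8 = {1, 4, 8, 9, 12}
Tree: B1–B2, B2–B3, B2–B4, B1–B5, B2–B6, B6–B7, B3–B8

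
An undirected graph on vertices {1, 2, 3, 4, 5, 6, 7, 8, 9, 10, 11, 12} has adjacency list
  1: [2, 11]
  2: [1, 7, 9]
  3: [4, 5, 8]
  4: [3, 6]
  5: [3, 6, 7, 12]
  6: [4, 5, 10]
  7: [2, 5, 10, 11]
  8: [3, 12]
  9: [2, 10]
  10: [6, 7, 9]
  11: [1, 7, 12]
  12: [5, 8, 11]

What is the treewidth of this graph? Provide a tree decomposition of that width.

Treewidth 3.
Bags: B1 = {3, 4, 8, 12}  B2 = {3, 4, 5, 12}  B3 = {4, 5, 6, 12}  B4 = {5, 6, 11, 12}  B5 = {5, 6, 7, 11}  B6 = {6, 7, 10, 11}  B7 = {1, 7, 10, 11}  B8 = {1, 2, 7, 10}  B9 = {1, 2, 9, 10}
Tree: B1–B2, B2–B3, B3–B4, B4–B5, B5–B6, B6–B7, B7–B8, B8–B9

Every bag has size at most 4, so the width is 4 − 1 = 3 and tw(G) ≤ 3. For the lower bound: the 4 vertex sets {3,4,8}, {12}, {5}, {6,7,10,11} are disjoint, each induces a connected subgraph, and every pair is joined by at least one edge of G. Contracting each set to a single vertex therefore yields K_{4} as a minor, and since treewidth is minor-monotone, tw(G) ≥ tw(K_{4}) = 3. Combining the bounds, tw(G) = 3.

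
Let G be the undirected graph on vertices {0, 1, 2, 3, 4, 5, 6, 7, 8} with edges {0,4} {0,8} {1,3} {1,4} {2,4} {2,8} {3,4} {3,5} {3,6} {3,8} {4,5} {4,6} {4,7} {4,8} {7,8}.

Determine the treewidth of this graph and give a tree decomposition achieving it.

Treewidth 2.
One optimal decomposition is:
Bags: B1 = {3, 4, 6}  B2 = {3, 4, 8}  B3 = {3, 4, 5}  B4 = {1, 3, 4}  B5 = {0, 4, 8}  B6 = {4, 7, 8}  B7 = {2, 4, 8}
Tree: B1–B2, B1–B3, B2–B4, B2–B5, B5–B6, B5–B7

Every bag has size at most 3, so the width is 3 − 1 = 2 and tw(G) ≤ 2. Conversely, {0, 4, 8} is a clique of size 3, and the vertices of any clique must share a bag in every tree decomposition; so some bag has ≥ 3 vertices and tw(G) ≥ 2. Therefore the treewidth is 2.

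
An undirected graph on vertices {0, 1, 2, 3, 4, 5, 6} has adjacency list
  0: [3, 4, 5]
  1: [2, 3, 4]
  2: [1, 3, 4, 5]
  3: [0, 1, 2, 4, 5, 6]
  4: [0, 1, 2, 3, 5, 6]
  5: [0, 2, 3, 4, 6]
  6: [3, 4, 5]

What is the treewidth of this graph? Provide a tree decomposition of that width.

Each bag holds 4 vertices, so the decomposition has width 3, which upper-bounds the treewidth. For the lower bound, the 4 vertices {1, 2, 3, 4} are pairwise adjacent, and any tree decomposition puts a clique entirely inside one bag — forcing width ≥ 3. Combining the bounds, tw(G) = 3.

Treewidth 3.
One such decomposition:
Bags: B1 = {0, 3, 4, 5}  B2 = {2, 3, 4, 5}  B3 = {1, 2, 3, 4}  B4 = {3, 4, 5, 6}
Tree: B1–B2, B2–B3, B1–B4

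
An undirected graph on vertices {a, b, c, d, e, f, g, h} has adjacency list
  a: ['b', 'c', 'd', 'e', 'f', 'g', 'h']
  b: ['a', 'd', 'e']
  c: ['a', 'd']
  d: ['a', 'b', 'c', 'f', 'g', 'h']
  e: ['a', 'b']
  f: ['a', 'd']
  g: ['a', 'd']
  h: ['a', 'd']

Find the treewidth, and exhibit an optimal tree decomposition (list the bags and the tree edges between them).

Each bag holds 3 vertices, so the decomposition has width 2, which upper-bounds the treewidth. Conversely, {a, d, f} is a clique of size 3, and the vertices of any clique must share a bag in every tree decomposition; so some bag has ≥ 3 vertices and tw(G) ≥ 2. Therefore the treewidth is 2.

Treewidth 2.
Bags: B1 = {a, b, e}  B2 = {a, b, d}  B3 = {a, c, d}  B4 = {a, d, h}  B5 = {a, d, f}  B6 = {a, d, g}
Tree: B1–B2, B2–B3, B2–B4, B2–B5, B3–B6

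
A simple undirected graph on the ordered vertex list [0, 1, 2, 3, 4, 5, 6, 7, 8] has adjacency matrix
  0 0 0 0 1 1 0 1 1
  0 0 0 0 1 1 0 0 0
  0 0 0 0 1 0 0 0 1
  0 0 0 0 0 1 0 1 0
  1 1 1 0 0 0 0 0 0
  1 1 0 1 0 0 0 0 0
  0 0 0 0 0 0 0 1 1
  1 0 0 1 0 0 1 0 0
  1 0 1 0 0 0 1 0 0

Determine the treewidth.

A width-3 tree decomposition is:
Bags: B1 = {2, 6, 7, 8}  B2 = {0, 2, 7, 8}  B3 = {0, 2, 4, 7}  B4 = {0, 3, 4, 7}  B5 = {0, 3, 4, 5}  B6 = {1, 3, 4, 5}
Tree: B1–B2, B2–B3, B3–B4, B4–B5, B5–B6
Every bag has size at most 4, so the width is 4 − 1 = 3 and tw(G) ≤ 3. For the lower bound: the 4 vertex sets {2,6,8}, {7}, {0}, {1,3,4,5} are disjoint, each induces a connected subgraph, and every pair is joined by at least one edge of G. Contracting each set to a single vertex therefore yields K_{4} as a minor, and since treewidth is minor-monotone, tw(G) ≥ tw(K_{4}) = 3. Combining the bounds, tw(G) = 3.

3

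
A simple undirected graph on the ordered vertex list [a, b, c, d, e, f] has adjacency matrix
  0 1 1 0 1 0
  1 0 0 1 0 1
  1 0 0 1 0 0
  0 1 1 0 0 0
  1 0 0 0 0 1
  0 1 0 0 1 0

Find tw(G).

A width-2 tree decomposition is:
Bags: B1 = {b, c, d}  B2 = {a, b, c}  B3 = {a, b, f}  B4 = {a, e, f}
Tree: B1–B2, B2–B3, B3–B4
Every bag has size at most 3, so the width is 3 − 1 = 2 and tw(G) ≤ 2. For the lower bound, G contains the cycle d–c–a–b–d, so G is not a forest; only forests have treewidth ≤ 1, hence tw(G) ≥ 2. Therefore the treewidth is 2.

2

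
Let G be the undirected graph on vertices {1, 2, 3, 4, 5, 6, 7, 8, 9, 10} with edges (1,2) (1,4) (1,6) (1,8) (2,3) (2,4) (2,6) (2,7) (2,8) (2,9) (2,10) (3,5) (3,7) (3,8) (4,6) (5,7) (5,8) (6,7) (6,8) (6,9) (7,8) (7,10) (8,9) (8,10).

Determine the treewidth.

A width-3 tree decomposition is:
Bags: B1 = {3, 5, 7, 8}  B2 = {2, 3, 7, 8}  B3 = {2, 6, 7, 8}  B4 = {1, 2, 6, 8}  B5 = {2, 6, 8, 9}  B6 = {1, 2, 4, 6}  B7 = {2, 7, 8, 10}
Tree: B1–B2, B2–B3, B3–B4, B3–B5, B4–B6, B3–B7
Each bag holds 4 vertices, so the decomposition has width 3, which upper-bounds the treewidth. For the lower bound, the 4 vertices {2, 7, 8, 10} are pairwise adjacent, and any tree decomposition puts a clique entirely inside one bag — forcing width ≥ 3. The upper and lower bounds meet at 3, so that is the treewidth.

3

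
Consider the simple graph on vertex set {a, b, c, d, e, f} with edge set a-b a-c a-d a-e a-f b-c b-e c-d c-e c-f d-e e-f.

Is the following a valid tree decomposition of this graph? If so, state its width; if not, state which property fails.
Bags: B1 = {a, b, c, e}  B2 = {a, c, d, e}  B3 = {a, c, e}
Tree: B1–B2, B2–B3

A tree decomposition must satisfy three properties: every vertex lies in some bag; for every edge, both endpoints lie together in some bag; and for every vertex, the bags containing it form a connected subtree. Here vertex f appears in no bag, so the decomposition is invalid.

No — vertex f appears in no bag.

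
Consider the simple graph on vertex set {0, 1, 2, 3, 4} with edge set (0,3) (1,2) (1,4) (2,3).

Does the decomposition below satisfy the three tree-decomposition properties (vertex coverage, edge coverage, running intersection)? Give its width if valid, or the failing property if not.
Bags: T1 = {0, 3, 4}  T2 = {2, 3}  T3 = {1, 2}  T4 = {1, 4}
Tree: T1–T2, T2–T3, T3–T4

A tree decomposition must satisfy three properties: every vertex lies in some bag; for every edge, both endpoints lie together in some bag; and for every vertex, the bags containing it form a connected subtree. Here bags containing vertex 4 are not connected in the tree, so the decomposition is invalid.

No — bags containing vertex 4 are not connected in the tree.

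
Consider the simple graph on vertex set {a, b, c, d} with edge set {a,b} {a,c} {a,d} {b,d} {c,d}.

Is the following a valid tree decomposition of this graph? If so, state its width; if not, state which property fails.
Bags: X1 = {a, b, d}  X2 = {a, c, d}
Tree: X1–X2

Checking the three conditions: (i) the bags cover all of {a, b, c, d}; (ii) for each edge, some bag contains both endpoints; (iii) the bags containing any fixed vertex form a subtree. All hold, so the decomposition is valid with width 3 − 1 = 2.

Yes; width 2.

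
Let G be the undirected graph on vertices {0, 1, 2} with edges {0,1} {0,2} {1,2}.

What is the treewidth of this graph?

2

A width-2 tree decomposition is:
Bags: B1 = {0, 1, 2}
Tree: (single bag)
With just one bag of size 3, the width is 3 − 1 = 2, so tw(G) ≤ 2. Conversely, {0, 1, 2} is a clique of size 3, and the vertices of any clique must share a bag in every tree decomposition; so some bag has ≥ 3 vertices and tw(G) ≥ 2. The upper and lower bounds meet at 2, so that is the treewidth.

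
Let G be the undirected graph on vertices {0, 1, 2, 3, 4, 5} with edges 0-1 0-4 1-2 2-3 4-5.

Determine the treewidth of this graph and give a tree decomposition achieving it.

Treewidth 1.
One optimal decomposition is:
Bags: B1 = {4, 5}  B2 = {0, 4}  B3 = {0, 1}  B4 = {1, 2}  B5 = {2, 3}
Tree: B1–B2, B2–B3, B3–B4, B4–B5

Every bag has size at most 2, so the width is 2 − 1 = 1 and tw(G) ≤ 1. Any graph with an edge has treewidth ≥ 1, and G has the edge 5–4. The upper and lower bounds meet at 1, so that is the treewidth.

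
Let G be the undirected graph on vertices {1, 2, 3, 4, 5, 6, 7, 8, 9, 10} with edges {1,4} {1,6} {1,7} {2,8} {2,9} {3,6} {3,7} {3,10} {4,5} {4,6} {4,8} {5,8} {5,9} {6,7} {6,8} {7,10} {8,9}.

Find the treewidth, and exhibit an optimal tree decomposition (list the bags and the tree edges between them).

Treewidth 2.
Bags: B1 = {4, 6, 8}  B2 = {4, 5, 8}  B3 = {1, 4, 6}  B4 = {1, 6, 7}  B5 = {3, 6, 7}  B6 = {5, 8, 9}  B7 = {2, 8, 9}  B8 = {3, 7, 10}
Tree: B1–B2, B1–B3, B3–B4, B4–B5, B2–B6, B6–B7, B5–B8

The largest bag has 3 vertices, giving width 2; this decomposition certifies tw(G) ≤ 2. For the lower bound, the 3 vertices {2, 8, 9} are pairwise adjacent, and any tree decomposition puts a clique entirely inside one bag — forcing width ≥ 2. The upper and lower bounds meet at 2, so that is the treewidth.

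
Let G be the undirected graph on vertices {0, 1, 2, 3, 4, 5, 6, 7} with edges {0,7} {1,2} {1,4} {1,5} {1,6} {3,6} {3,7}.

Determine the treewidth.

1

A width-1 tree decomposition is:
Bags: B1 = {1, 4}  B2 = {1, 6}  B3 = {3, 6}  B4 = {1, 5}  B5 = {3, 7}  B6 = {0, 7}  B7 = {1, 2}
Tree: B1–B2, B2–B3, B2–B4, B3–B5, B5–B6, B1–B7
Each bag holds 2 vertices, so the decomposition has width 1, which upper-bounds the treewidth. Any graph with an edge has treewidth ≥ 1, and G has the edge 4–1. Combining the bounds, tw(G) = 1.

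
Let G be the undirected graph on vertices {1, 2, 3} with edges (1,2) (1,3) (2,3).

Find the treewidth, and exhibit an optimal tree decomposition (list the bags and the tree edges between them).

A single bag containing all 3 vertices is trivially a valid decomposition of width 2. For the lower bound, the 3 vertices {1, 2, 3} are pairwise adjacent, and any tree decomposition puts a clique entirely inside one bag — forcing width ≥ 2. The upper and lower bounds meet at 2, so that is the treewidth.

Treewidth 2.
One optimal decomposition is:
Bags: B1 = {1, 2, 3}
Tree: (single bag)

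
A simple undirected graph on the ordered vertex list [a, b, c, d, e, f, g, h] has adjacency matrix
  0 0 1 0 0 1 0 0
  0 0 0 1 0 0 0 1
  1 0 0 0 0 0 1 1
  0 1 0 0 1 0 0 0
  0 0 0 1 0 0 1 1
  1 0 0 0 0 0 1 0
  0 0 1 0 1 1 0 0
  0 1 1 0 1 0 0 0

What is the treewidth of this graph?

A width-2 tree decomposition is:
Bags: B1 = {b, d, h}  B2 = {d, e, h}  B3 = {c, e, h}  B4 = {c, e, g}  B5 = {a, c, g}  B6 = {a, f, g}
Tree: B1–B2, B2–B3, B3–B4, B4–B5, B5–B6
Every bag has size at most 3, so the width is 3 − 1 = 2 and tw(G) ≤ 2. For the lower bound, G contains the cycle b–d–e–h–b, so G is not a forest; only forests have treewidth ≤ 1, hence tw(G) ≥ 2. Hence tw(G) = 2 exactly.

2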